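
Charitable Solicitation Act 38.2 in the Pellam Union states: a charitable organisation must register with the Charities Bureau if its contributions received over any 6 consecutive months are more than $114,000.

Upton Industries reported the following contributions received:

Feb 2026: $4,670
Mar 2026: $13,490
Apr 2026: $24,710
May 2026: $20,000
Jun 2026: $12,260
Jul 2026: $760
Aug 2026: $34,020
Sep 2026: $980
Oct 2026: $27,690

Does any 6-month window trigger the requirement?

Feb 2026–Jul 2026: $4,670 + $13,490 + $24,710 + $20,000 + $12,260 + $760 = $75,890 (under)
Mar 2026–Aug 2026: $13,490 + $24,710 + $20,000 + $12,260 + $760 + $34,020 = $105,240 (under)
Apr 2026–Sep 2026: $24,710 + $20,000 + $12,260 + $760 + $34,020 + $980 = $92,730 (under)
May 2026–Oct 2026: $20,000 + $12,260 + $760 + $34,020 + $980 + $27,690 = $95,710 (under)
No window exceeds $114,000.

No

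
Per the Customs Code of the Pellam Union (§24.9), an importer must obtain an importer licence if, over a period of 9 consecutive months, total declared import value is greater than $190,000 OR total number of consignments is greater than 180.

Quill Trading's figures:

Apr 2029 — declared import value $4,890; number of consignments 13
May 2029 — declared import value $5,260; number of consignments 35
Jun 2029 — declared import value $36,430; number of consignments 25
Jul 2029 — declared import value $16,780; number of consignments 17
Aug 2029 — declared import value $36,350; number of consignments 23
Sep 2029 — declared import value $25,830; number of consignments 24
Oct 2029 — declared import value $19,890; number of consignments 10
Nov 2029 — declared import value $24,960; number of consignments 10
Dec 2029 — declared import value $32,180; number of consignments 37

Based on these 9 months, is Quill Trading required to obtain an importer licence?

Yes

Total declared import value: $4,890 + $5,260 + $36,430 + $16,780 + $36,350 + $25,830 + $19,890 + $24,960 + $32,180 = $202,570 (> $190,000).
Total number of consignments: 13 + 35 + 25 + 17 + 23 + 24 + 10 + 10 + 37 = 194 (> 180).
The test is 'or': at least one threshold is exceeded.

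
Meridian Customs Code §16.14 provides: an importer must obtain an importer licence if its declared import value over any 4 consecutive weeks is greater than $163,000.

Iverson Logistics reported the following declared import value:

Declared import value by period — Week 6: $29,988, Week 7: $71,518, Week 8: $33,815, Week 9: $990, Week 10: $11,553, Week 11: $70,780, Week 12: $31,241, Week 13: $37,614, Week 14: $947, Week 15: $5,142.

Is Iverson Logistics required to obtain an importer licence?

No

Week 6–Week 9: $29,988 + $71,518 + $33,815 + $990 = $136,311 (under)
Week 7–Week 10: $71,518 + $33,815 + $990 + $11,553 = $117,876 (under)
Week 8–Week 11: $33,815 + $990 + $11,553 + $70,780 = $117,138 (under)
Week 9–Week 12: $990 + $11,553 + $70,780 + $31,241 = $114,564 (under)
Week 10–Week 13: $11,553 + $70,780 + $31,241 + $37,614 = $151,188 (under)
Week 11–Week 14: $70,780 + $31,241 + $37,614 + $947 = $140,582 (under)
Week 12–Week 15: $31,241 + $37,614 + $947 + $5,142 = $74,944 (under)
No window exceeds $163,000.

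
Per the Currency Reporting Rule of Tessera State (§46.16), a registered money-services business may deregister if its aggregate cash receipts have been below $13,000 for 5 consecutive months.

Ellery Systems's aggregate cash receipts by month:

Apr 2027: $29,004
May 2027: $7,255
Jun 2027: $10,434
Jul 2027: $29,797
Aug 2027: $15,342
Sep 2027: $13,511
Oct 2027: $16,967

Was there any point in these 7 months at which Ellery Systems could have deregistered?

Months below $13,000: May 2027, Jun 2027.
Longest run of consecutive months below the threshold: 2.
2 < 5, so Ellery Systems never became eligible.

No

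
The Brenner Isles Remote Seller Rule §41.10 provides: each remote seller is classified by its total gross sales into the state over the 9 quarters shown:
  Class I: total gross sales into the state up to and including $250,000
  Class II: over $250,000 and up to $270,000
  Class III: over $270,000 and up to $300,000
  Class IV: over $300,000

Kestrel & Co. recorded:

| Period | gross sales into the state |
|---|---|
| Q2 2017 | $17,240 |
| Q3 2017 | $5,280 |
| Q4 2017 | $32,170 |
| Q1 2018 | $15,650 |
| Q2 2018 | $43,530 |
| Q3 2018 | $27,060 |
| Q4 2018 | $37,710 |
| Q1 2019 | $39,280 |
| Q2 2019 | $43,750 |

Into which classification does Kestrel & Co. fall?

Class II

Total gross sales into the state: $17,240 + $5,280 + $32,170 + $15,650 + $43,530 + $27,060 + $37,710 + $39,280 + $43,750 = $261,670.
$250,000 < $261,670 ≤ $270,000, so Class II applies.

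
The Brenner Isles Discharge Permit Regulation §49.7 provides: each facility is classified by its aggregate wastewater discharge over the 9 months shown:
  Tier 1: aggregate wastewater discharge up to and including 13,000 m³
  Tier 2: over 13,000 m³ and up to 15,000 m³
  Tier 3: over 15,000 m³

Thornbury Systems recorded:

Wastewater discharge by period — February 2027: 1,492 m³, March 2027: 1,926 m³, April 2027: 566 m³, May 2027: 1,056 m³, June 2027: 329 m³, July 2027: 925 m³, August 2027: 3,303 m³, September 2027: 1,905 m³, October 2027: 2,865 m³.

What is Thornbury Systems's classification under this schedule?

Tier 2

Aggregate wastewater discharge: 1,492 m³ + 1,926 m³ + 566 m³ + 1,056 m³ + 329 m³ + 925 m³ + 3,303 m³ + 1,905 m³ + 2,865 m³ = 14,367 m³.
13,000 m³ < 14,367 m³ ≤ 15,000 m³, so Tier 2 applies.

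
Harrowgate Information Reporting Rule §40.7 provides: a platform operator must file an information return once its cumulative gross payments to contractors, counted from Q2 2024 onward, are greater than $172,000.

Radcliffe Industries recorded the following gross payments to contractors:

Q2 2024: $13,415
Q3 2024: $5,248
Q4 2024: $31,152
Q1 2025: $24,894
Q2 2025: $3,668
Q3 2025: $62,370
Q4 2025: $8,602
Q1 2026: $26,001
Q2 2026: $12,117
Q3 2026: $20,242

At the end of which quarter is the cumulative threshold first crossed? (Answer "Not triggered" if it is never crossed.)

Through Q2 2024: $13,415
Through Q3 2024: $18,663
Through Q4 2024: $49,815
Through Q1 2025: $74,709
Through Q2 2025: $78,377
Through Q3 2025: $140,747
Through Q4 2025: $149,349
Through Q1 2026: $175,350 ← exceeds threshold

Q1 2026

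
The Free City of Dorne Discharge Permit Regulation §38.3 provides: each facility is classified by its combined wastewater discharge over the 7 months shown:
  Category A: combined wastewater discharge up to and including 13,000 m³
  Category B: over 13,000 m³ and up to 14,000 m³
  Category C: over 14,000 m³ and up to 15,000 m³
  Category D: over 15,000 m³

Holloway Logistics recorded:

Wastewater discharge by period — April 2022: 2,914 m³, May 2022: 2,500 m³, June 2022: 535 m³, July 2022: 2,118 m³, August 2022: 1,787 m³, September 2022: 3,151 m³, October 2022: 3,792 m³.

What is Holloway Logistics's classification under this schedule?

Combined wastewater discharge: 2,914 m³ + 2,500 m³ + 535 m³ + 2,118 m³ + 1,787 m³ + 3,151 m³ + 3,792 m³ = 16,797 m³.
16,797 m³ > 15,000 m³, so Category D applies.

Category D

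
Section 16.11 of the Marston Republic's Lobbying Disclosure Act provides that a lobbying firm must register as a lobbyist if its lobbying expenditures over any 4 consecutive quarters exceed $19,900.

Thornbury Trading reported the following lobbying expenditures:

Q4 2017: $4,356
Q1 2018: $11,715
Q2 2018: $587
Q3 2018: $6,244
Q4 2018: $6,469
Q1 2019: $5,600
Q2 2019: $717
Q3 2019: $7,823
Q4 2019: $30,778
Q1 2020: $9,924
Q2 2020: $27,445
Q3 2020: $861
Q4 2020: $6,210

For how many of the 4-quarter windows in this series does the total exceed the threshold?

8

Q4 2017–Q3 2018: $4,356 + $11,715 + $587 + $6,244 = $22,902 (over)
Q1 2018–Q4 2018: $11,715 + $587 + $6,244 + $6,469 = $25,015 (over)
Q2 2018–Q1 2019: $587 + $6,244 + $6,469 + $5,600 = $18,900 (under)
Q3 2018–Q2 2019: $6,244 + $6,469 + $5,600 + $717 = $19,030 (under)
Q4 2018–Q3 2019: $6,469 + $5,600 + $717 + $7,823 = $20,609 (over)
Q1 2019–Q4 2019: $5,600 + $717 + $7,823 + $30,778 = $44,918 (over)
Q2 2019–Q1 2020: $717 + $7,823 + $30,778 + $9,924 = $49,242 (over)
Q3 2019–Q2 2020: $7,823 + $30,778 + $9,924 + $27,445 = $75,970 (over)
Q4 2019–Q3 2020: $30,778 + $9,924 + $27,445 + $861 = $69,008 (over)
Q1 2020–Q4 2020: $9,924 + $27,445 + $861 + $6,210 = $44,440 (over)
8 windows exceed the threshold.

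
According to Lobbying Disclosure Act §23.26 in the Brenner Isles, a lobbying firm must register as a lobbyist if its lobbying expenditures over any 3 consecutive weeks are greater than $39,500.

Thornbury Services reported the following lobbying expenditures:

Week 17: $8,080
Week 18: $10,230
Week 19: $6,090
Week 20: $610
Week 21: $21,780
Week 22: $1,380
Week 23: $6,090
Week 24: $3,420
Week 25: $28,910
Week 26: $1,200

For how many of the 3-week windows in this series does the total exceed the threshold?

Week 17–Week 19: $8,080 + $10,230 + $6,090 = $24,400 (under)
Week 18–Week 20: $10,230 + $6,090 + $610 = $16,930 (under)
Week 19–Week 21: $6,090 + $610 + $21,780 = $28,480 (under)
Week 20–Week 22: $610 + $21,780 + $1,380 = $23,770 (under)
Week 21–Week 23: $21,780 + $1,380 + $6,090 = $29,250 (under)
Week 22–Week 24: $1,380 + $6,090 + $3,420 = $10,890 (under)
Week 23–Week 25: $6,090 + $3,420 + $28,910 = $38,420 (under)
Week 24–Week 26: $3,420 + $28,910 + $1,200 = $33,530 (under)
0 windows exceed the threshold.

0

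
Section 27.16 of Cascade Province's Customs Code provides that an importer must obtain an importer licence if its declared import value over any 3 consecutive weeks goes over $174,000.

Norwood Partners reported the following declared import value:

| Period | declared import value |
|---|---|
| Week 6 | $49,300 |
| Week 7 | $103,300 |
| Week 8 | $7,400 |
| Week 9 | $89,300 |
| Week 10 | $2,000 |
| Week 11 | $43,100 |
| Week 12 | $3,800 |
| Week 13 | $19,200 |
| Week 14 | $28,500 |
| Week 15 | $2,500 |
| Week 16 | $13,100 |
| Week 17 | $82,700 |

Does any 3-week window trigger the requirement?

Yes

Week 6–Week 8: $49,300 + $103,300 + $7,400 = $160,000 (under)
Week 7–Week 9: $103,300 + $7,400 + $89,300 = $200,000 (over)
Week 8–Week 10: $7,400 + $89,300 + $2,000 = $98,700 (under)
Week 9–Week 11: $89,300 + $2,000 + $43,100 = $134,400 (under)
Week 10–Week 12: $2,000 + $43,100 + $3,800 = $48,900 (under)
Week 11–Week 13: $43,100 + $3,800 + $19,200 = $66,100 (under)
Week 12–Week 14: $3,800 + $19,200 + $28,500 = $51,500 (under)
Week 13–Week 15: $19,200 + $28,500 + $2,500 = $50,200 (under)
Week 14–Week 16: $28,500 + $2,500 + $13,100 = $44,100 (under)
Week 15–Week 17: $2,500 + $13,100 + $82,700 = $98,300 (under)
At least one window exceeds $174,000.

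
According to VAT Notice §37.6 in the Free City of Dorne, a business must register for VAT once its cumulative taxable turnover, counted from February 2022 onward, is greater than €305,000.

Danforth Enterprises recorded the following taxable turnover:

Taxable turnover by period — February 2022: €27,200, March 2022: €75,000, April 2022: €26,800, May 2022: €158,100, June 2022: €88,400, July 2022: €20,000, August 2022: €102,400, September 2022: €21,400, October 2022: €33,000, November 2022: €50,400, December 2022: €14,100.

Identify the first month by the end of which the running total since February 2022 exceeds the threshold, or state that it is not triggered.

Through February 2022: €27,200
Through March 2022: €102,200
Through April 2022: €129,000
Through May 2022: €287,100
Through June 2022: €375,500 ← exceeds threshold

June 2022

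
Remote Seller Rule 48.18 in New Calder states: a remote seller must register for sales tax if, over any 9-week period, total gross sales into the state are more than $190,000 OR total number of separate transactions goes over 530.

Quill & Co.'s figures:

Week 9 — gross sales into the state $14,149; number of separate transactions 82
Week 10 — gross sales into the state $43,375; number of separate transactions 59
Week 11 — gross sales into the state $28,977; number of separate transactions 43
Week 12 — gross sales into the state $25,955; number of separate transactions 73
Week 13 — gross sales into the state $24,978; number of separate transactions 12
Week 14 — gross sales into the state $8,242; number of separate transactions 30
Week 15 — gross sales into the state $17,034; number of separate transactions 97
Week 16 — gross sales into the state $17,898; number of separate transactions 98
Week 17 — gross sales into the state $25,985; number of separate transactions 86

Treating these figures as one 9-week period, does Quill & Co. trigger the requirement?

Total gross sales into the state: $14,149 + $43,375 + $28,977 + $25,955 + $24,978 + $8,242 + $17,034 + $17,898 + $25,985 = $206,593 (> $190,000).
Total number of separate transactions: 82 + 59 + 43 + 73 + 12 + 30 + 97 + 98 + 86 = 580 (> 530).
The test is 'or': at least one threshold is exceeded.

Yes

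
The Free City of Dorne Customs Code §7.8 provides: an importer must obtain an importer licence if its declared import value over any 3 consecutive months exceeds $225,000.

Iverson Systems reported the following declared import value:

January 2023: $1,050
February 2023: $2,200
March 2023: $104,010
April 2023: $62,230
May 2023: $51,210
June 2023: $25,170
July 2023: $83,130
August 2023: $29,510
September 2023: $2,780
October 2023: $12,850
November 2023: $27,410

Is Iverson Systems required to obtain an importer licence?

January 2023–March 2023: $1,050 + $2,200 + $104,010 = $107,260 (under)
February 2023–April 2023: $2,200 + $104,010 + $62,230 = $168,440 (under)
March 2023–May 2023: $104,010 + $62,230 + $51,210 = $217,450 (under)
April 2023–June 2023: $62,230 + $51,210 + $25,170 = $138,610 (under)
May 2023–July 2023: $51,210 + $25,170 + $83,130 = $159,510 (under)
June 2023–August 2023: $25,170 + $83,130 + $29,510 = $137,810 (under)
July 2023–September 2023: $83,130 + $29,510 + $2,780 = $115,420 (under)
August 2023–October 2023: $29,510 + $2,780 + $12,850 = $45,140 (under)
September 2023–November 2023: $2,780 + $12,850 + $27,410 = $43,040 (under)
No window exceeds $225,000.

No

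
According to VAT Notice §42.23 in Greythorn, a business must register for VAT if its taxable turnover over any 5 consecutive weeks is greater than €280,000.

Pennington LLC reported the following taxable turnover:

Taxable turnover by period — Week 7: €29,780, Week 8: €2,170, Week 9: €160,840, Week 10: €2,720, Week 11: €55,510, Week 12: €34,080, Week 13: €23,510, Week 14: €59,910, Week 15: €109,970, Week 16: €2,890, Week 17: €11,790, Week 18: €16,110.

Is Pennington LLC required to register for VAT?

Yes

Week 7–Week 11: €29,780 + €2,170 + €160,840 + €2,720 + €55,510 = €251,020 (under)
Week 8–Week 12: €2,170 + €160,840 + €2,720 + €55,510 + €34,080 = €255,320 (under)
Week 9–Week 13: €160,840 + €2,720 + €55,510 + €34,080 + €23,510 = €276,660 (under)
Week 10–Week 14: €2,720 + €55,510 + €34,080 + €23,510 + €59,910 = €175,730 (under)
Week 11–Week 15: €55,510 + €34,080 + €23,510 + €59,910 + €109,970 = €282,980 (over)
Week 12–Week 16: €34,080 + €23,510 + €59,910 + €109,970 + €2,890 = €230,360 (under)
Week 13–Week 17: €23,510 + €59,910 + €109,970 + €2,890 + €11,790 = €208,070 (under)
Week 14–Week 18: €59,910 + €109,970 + €2,890 + €11,790 + €16,110 = €200,670 (under)
At least one window exceeds €280,000.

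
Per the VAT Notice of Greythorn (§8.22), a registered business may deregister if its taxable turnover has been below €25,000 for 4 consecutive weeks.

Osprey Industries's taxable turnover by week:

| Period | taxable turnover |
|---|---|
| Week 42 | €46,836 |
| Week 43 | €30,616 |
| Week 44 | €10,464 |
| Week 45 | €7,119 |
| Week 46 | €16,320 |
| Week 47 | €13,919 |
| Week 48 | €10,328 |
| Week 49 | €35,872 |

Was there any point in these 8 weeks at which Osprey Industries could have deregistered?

Yes

Weeks below €25,000: Week 44, Week 45, Week 46, Week 47, Week 48.
Longest run of consecutive weeks below the threshold: 5.
5 ≥ 4, so Osprey Industries became eligible.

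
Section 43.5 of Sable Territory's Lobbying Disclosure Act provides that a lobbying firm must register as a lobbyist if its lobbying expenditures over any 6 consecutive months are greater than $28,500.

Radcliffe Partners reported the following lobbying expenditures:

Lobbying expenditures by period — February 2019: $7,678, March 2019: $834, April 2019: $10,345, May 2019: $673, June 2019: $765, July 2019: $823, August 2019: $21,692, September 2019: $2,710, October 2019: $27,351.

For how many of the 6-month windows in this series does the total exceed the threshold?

3

February 2019–July 2019: $7,678 + $834 + $10,345 + $673 + $765 + $823 = $21,118 (under)
March 2019–August 2019: $834 + $10,345 + $673 + $765 + $823 + $21,692 = $35,132 (over)
April 2019–September 2019: $10,345 + $673 + $765 + $823 + $21,692 + $2,710 = $37,008 (over)
May 2019–October 2019: $673 + $765 + $823 + $21,692 + $2,710 + $27,351 = $54,014 (over)
3 windows exceed the threshold.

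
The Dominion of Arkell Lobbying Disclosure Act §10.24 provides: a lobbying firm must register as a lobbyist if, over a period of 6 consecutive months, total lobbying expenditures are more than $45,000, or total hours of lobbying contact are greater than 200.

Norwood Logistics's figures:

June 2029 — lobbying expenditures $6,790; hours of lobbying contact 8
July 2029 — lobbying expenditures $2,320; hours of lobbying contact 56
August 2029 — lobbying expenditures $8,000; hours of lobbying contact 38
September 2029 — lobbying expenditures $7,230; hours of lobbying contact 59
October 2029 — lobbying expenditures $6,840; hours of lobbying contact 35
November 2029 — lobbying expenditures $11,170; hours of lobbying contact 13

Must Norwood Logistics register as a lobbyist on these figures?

Yes

Total lobbying expenditures: $6,790 + $2,320 + $8,000 + $7,230 + $6,840 + $11,170 = $42,350 (≤ $45,000).
Total hours of lobbying contact: 8 + 56 + 38 + 59 + 35 + 13 = 209 (> 200).
The test is 'or': at least one threshold is exceeded.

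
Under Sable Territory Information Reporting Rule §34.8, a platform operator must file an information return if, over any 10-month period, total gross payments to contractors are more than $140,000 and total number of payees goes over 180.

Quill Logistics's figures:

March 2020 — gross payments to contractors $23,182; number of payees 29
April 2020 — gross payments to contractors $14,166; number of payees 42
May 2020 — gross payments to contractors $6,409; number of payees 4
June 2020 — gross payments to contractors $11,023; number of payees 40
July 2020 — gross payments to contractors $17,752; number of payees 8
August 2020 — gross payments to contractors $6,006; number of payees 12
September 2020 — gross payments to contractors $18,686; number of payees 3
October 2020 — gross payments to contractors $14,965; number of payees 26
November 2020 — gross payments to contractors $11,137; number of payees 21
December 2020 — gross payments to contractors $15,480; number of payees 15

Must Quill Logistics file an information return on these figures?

No

Total gross payments to contractors: $23,182 + $14,166 + $6,409 + $11,023 + $17,752 + $6,006 + $18,686 + $14,965 + $11,137 + $15,480 = $138,806 (≤ $140,000).
Total number of payees: 29 + 42 + 4 + 40 + 8 + 12 + 3 + 26 + 21 + 15 = 200 (> 180).
The test is 'and': the rule requires both, and at least one is not exceeded.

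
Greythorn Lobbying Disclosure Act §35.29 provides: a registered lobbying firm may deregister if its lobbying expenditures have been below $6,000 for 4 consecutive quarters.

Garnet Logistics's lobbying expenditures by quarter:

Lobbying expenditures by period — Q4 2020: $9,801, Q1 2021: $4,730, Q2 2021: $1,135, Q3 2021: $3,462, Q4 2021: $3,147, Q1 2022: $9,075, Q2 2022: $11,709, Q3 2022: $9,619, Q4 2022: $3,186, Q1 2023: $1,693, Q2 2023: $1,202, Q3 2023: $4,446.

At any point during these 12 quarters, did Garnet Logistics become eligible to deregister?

Yes

Quarters below $6,000: Q1 2021, Q2 2021, Q3 2021, Q4 2021, Q4 2022, Q1 2023, Q2 2023, Q3 2023.
Longest run of consecutive quarters below the threshold: 4.
4 ≥ 4, so Garnet Logistics became eligible.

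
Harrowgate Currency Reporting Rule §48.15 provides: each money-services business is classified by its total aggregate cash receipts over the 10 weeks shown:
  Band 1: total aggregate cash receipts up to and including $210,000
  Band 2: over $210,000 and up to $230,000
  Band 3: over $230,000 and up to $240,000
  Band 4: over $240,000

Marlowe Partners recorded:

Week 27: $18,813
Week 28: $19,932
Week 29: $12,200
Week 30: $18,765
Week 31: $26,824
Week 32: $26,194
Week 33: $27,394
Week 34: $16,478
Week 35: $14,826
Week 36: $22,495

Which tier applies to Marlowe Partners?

Total aggregate cash receipts: $18,813 + $19,932 + $12,200 + $18,765 + $26,824 + $26,194 + $27,394 + $16,478 + $14,826 + $22,495 = $203,921.
$203,921 ≤ $210,000, so Band 1 applies.

Band 1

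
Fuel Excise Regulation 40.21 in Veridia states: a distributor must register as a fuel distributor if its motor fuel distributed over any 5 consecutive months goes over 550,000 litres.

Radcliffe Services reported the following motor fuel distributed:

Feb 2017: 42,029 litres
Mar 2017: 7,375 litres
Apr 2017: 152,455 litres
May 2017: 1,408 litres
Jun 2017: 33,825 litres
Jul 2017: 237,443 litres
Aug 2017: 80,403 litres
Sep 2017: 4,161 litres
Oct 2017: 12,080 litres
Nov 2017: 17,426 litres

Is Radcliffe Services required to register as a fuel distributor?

Feb 2017–Jun 2017: 42,029 litres + 7,375 litres + 152,455 litres + 1,408 litres + 33,825 litres = 237,092 litres (under)
Mar 2017–Jul 2017: 7,375 litres + 152,455 litres + 1,408 litres + 33,825 litres + 237,443 litres = 432,506 litres (under)
Apr 2017–Aug 2017: 152,455 litres + 1,408 litres + 33,825 litres + 237,443 litres + 80,403 litres = 505,534 litres (under)
May 2017–Sep 2017: 1,408 litres + 33,825 litres + 237,443 litres + 80,403 litres + 4,161 litres = 357,240 litres (under)
Jun 2017–Oct 2017: 33,825 litres + 237,443 litres + 80,403 litres + 4,161 litres + 12,080 litres = 367,912 litres (under)
Jul 2017–Nov 2017: 237,443 litres + 80,403 litres + 4,161 litres + 12,080 litres + 17,426 litres = 351,513 litres (under)
No window exceeds 550,000 litres.

No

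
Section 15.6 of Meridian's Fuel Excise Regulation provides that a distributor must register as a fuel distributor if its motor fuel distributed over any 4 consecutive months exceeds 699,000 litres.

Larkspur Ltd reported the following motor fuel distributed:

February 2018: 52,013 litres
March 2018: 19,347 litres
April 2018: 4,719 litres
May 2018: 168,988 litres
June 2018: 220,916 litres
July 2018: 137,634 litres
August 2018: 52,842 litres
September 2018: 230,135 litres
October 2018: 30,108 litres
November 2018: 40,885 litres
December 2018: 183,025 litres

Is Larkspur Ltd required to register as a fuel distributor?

No

February 2018–May 2018: 52,013 litres + 19,347 litres + 4,719 litres + 168,988 litres = 245,067 litres (under)
March 2018–June 2018: 19,347 litres + 4,719 litres + 168,988 litres + 220,916 litres = 413,970 litres (under)
April 2018–July 2018: 4,719 litres + 168,988 litres + 220,916 litres + 137,634 litres = 532,257 litres (under)
May 2018–August 2018: 168,988 litres + 220,916 litres + 137,634 litres + 52,842 litres = 580,380 litres (under)
June 2018–September 2018: 220,916 litres + 137,634 litres + 52,842 litres + 230,135 litres = 641,527 litres (under)
July 2018–October 2018: 137,634 litres + 52,842 litres + 230,135 litres + 30,108 litres = 450,719 litres (under)
August 2018–November 2018: 52,842 litres + 230,135 litres + 30,108 litres + 40,885 litres = 353,970 litres (under)
September 2018–December 2018: 230,135 litres + 30,108 litres + 40,885 litres + 183,025 litres = 484,153 litres (under)
No window exceeds 699,000 litres.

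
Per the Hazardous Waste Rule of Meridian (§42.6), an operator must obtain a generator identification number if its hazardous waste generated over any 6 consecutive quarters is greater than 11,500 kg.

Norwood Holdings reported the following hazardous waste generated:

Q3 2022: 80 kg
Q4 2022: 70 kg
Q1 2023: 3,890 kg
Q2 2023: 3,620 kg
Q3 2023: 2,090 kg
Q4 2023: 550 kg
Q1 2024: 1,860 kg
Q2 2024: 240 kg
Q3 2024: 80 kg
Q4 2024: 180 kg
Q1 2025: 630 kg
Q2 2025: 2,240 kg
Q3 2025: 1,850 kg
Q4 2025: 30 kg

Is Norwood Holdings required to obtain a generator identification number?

Yes

Q3 2022–Q4 2023: 80 kg + 70 kg + 3,890 kg + 3,620 kg + 2,090 kg + 550 kg = 10,300 kg (under)
Q4 2022–Q1 2024: 70 kg + 3,890 kg + 3,620 kg + 2,090 kg + 550 kg + 1,860 kg = 12,080 kg (over)
Q1 2023–Q2 2024: 3,890 kg + 3,620 kg + 2,090 kg + 550 kg + 1,860 kg + 240 kg = 12,250 kg (over)
Q2 2023–Q3 2024: 3,620 kg + 2,090 kg + 550 kg + 1,860 kg + 240 kg + 80 kg = 8,440 kg (under)
Q3 2023–Q4 2024: 2,090 kg + 550 kg + 1,860 kg + 240 kg + 80 kg + 180 kg = 5,000 kg (under)
Q4 2023–Q1 2025: 550 kg + 1,860 kg + 240 kg + 80 kg + 180 kg + 630 kg = 3,540 kg (under)
Q1 2024–Q2 2025: 1,860 kg + 240 kg + 80 kg + 180 kg + 630 kg + 2,240 kg = 5,230 kg (under)
Q2 2024–Q3 2025: 240 kg + 80 kg + 180 kg + 630 kg + 2,240 kg + 1,850 kg = 5,220 kg (under)
Q3 2024–Q4 2025: 80 kg + 180 kg + 630 kg + 2,240 kg + 1,850 kg + 30 kg = 5,010 kg (under)
At least one window exceeds 11,500 kg.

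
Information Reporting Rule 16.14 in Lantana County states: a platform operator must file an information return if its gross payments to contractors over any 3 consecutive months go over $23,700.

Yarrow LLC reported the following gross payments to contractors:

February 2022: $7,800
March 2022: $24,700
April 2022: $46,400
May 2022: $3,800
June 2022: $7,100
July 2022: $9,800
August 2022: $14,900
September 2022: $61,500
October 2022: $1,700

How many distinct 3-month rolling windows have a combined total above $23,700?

February 2022–April 2022: $7,800 + $24,700 + $46,400 = $78,900 (over)
March 2022–May 2022: $24,700 + $46,400 + $3,800 = $74,900 (over)
April 2022–June 2022: $46,400 + $3,800 + $7,100 = $57,300 (over)
May 2022–July 2022: $3,800 + $7,100 + $9,800 = $20,700 (under)
June 2022–August 2022: $7,100 + $9,800 + $14,900 = $31,800 (over)
July 2022–September 2022: $9,800 + $14,900 + $61,500 = $86,200 (over)
August 2022–October 2022: $14,900 + $61,500 + $1,700 = $78,100 (over)
6 windows exceed the threshold.

6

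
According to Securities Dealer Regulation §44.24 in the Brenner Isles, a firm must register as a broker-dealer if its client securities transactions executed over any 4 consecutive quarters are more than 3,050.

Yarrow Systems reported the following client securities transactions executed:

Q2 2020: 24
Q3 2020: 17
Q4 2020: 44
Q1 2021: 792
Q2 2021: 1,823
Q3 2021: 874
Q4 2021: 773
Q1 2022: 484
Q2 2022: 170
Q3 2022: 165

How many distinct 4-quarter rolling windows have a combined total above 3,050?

Q2 2020–Q1 2021: 24 + 17 + 44 + 792 = 877 (under)
Q3 2020–Q2 2021: 17 + 44 + 792 + 1,823 = 2,676 (under)
Q4 2020–Q3 2021: 44 + 792 + 1,823 + 874 = 3,533 (over)
Q1 2021–Q4 2021: 792 + 1,823 + 874 + 773 = 4,262 (over)
Q2 2021–Q1 2022: 1,823 + 874 + 773 + 484 = 3,954 (over)
Q3 2021–Q2 2022: 874 + 773 + 484 + 170 = 2,301 (under)
Q4 2021–Q3 2022: 773 + 484 + 170 + 165 = 1,592 (under)
3 windows exceed the threshold.

3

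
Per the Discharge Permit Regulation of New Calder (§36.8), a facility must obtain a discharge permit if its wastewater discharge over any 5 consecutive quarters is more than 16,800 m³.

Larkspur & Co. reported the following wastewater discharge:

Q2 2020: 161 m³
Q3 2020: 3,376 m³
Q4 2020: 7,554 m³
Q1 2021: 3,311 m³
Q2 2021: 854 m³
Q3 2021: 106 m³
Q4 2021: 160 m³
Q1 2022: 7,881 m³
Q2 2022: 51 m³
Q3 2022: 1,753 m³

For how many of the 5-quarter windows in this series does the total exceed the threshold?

Q2 2020–Q2 2021: 161 m³ + 3,376 m³ + 7,554 m³ + 3,311 m³ + 854 m³ = 15,256 m³ (under)
Q3 2020–Q3 2021: 3,376 m³ + 7,554 m³ + 3,311 m³ + 854 m³ + 106 m³ = 15,201 m³ (under)
Q4 2020–Q4 2021: 7,554 m³ + 3,311 m³ + 854 m³ + 106 m³ + 160 m³ = 11,985 m³ (under)
Q1 2021–Q1 2022: 3,311 m³ + 854 m³ + 106 m³ + 160 m³ + 7,881 m³ = 12,312 m³ (under)
Q2 2021–Q2 2022: 854 m³ + 106 m³ + 160 m³ + 7,881 m³ + 51 m³ = 9,052 m³ (under)
Q3 2021–Q3 2022: 106 m³ + 160 m³ + 7,881 m³ + 51 m³ + 1,753 m³ = 9,951 m³ (under)
0 windows exceed the threshold.

0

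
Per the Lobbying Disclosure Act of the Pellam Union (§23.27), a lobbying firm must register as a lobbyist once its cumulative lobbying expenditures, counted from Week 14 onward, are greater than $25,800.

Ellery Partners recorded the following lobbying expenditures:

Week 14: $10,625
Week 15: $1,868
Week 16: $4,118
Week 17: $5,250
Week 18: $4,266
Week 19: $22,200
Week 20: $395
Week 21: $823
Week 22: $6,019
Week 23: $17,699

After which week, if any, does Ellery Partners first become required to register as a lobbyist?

Through Week 14: $10,625
Through Week 15: $12,493
Through Week 16: $16,611
Through Week 17: $21,861
Through Week 18: $26,127 ← exceeds threshold

Week 18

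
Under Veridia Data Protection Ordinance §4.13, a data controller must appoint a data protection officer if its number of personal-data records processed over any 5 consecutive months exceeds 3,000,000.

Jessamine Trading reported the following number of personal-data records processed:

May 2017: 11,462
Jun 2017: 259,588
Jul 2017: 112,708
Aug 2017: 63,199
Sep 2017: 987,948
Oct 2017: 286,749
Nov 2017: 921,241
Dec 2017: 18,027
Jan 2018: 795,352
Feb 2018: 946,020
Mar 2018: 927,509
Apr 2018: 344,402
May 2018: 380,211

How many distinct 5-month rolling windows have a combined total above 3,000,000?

May 2017–Sep 2017: 11,462 + 259,588 + 112,708 + 63,199 + 987,948 = 1,434,905 (under)
Jun 2017–Oct 2017: 259,588 + 112,708 + 63,199 + 987,948 + 286,749 = 1,710,192 (under)
Jul 2017–Nov 2017: 112,708 + 63,199 + 987,948 + 286,749 + 921,241 = 2,371,845 (under)
Aug 2017–Dec 2017: 63,199 + 987,948 + 286,749 + 921,241 + 18,027 = 2,277,164 (under)
Sep 2017–Jan 2018: 987,948 + 286,749 + 921,241 + 18,027 + 795,352 = 3,009,317 (over)
Oct 2017–Feb 2018: 286,749 + 921,241 + 18,027 + 795,352 + 946,020 = 2,967,389 (under)
Nov 2017–Mar 2018: 921,241 + 18,027 + 795,352 + 946,020 + 927,509 = 3,608,149 (over)
Dec 2017–Apr 2018: 18,027 + 795,352 + 946,020 + 927,509 + 344,402 = 3,031,310 (over)
Jan 2018–May 2018: 795,352 + 946,020 + 927,509 + 344,402 + 380,211 = 3,393,494 (over)
4 windows exceed the threshold.

4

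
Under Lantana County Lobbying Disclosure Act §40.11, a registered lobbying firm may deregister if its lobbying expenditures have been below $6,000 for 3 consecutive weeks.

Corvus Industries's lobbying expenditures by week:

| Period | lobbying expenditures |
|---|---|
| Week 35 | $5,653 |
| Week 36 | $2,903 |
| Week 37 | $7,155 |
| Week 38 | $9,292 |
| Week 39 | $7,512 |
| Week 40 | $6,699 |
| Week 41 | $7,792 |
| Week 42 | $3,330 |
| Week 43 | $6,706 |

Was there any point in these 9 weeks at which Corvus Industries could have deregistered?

Weeks below $6,000: Week 35, Week 36, Week 42.
Longest run of consecutive weeks below the threshold: 2.
2 < 3, so Corvus Industries never became eligible.

No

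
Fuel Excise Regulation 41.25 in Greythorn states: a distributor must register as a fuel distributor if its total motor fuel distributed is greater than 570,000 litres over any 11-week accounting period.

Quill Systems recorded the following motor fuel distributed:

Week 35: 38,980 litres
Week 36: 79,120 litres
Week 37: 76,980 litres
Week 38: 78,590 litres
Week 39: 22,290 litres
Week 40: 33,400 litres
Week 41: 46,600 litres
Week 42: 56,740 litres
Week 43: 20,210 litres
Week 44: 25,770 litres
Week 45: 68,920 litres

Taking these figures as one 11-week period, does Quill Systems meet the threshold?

Total motor fuel distributed: 38,980 litres + 79,120 litres + 76,980 litres + 78,590 litres + 22,290 litres + 33,400 litres + 46,600 litres + 56,740 litres + 20,210 litres + 25,770 litres + 68,920 litres = 547,600 litres.
547,600 litres ≤ 570,000 litres, so the threshold is not exceeded.

No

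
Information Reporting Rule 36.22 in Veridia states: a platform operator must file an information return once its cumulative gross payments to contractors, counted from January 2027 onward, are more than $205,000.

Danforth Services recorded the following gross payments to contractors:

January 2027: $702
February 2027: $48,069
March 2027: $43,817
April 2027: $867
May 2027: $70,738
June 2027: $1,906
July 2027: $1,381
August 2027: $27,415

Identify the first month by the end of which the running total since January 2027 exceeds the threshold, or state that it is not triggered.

Through January 2027: $702
Through February 2027: $48,771
Through March 2027: $92,588
Through April 2027: $93,455
Through May 2027: $164,193
Through June 2027: $166,099
Through July 2027: $167,480
Through August 2027: $194,895
Final cumulative total $194,895 ≤ $205,000; the threshold is never exceeded.

Not triggered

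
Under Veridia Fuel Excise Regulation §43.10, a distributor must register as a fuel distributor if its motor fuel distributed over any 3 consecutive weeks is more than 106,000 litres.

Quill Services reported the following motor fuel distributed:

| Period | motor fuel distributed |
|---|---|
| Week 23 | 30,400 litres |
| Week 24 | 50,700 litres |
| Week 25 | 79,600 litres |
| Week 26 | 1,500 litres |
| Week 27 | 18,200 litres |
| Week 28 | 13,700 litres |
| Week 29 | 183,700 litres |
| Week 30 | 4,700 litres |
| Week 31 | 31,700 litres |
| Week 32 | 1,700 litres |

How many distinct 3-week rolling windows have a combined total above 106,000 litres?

5

Week 23–Week 25: 30,400 litres + 50,700 litres + 79,600 litres = 160,700 litres (over)
Week 24–Week 26: 50,700 litres + 79,600 litres + 1,500 litres = 131,800 litres (over)
Week 25–Week 27: 79,600 litres + 1,500 litres + 18,200 litres = 99,300 litres (under)
Week 26–Week 28: 1,500 litres + 18,200 litres + 13,700 litres = 33,400 litres (under)
Week 27–Week 29: 18,200 litres + 13,700 litres + 183,700 litres = 215,600 litres (over)
Week 28–Week 30: 13,700 litres + 183,700 litres + 4,700 litres = 202,100 litres (over)
Week 29–Week 31: 183,700 litres + 4,700 litres + 31,700 litres = 220,100 litres (over)
Week 30–Week 32: 4,700 litres + 31,700 litres + 1,700 litres = 38,100 litres (under)
5 windows exceed the threshold.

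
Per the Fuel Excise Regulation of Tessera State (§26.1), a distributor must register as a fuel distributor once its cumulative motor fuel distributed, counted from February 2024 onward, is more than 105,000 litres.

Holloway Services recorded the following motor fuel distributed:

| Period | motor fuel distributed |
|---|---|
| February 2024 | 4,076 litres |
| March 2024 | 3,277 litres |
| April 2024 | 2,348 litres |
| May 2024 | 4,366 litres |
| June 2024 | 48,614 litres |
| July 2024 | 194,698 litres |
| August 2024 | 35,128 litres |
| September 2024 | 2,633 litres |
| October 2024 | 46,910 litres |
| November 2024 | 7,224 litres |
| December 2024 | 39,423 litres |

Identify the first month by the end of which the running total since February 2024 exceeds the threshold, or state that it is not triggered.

July 2024

Through February 2024: 4,076 litres
Through March 2024: 7,353 litres
Through April 2024: 9,701 litres
Through May 2024: 14,067 litres
Through June 2024: 62,681 litres
Through July 2024: 257,379 litres ← exceeds threshold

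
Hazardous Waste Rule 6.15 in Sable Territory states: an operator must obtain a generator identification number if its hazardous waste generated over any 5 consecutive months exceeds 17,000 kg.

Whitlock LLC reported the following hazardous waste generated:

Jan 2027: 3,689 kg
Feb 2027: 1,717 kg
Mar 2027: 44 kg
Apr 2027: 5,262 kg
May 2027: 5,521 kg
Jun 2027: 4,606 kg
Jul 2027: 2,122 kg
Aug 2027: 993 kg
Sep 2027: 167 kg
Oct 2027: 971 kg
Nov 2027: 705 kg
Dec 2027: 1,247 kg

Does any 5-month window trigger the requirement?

Jan 2027–May 2027: 3,689 kg + 1,717 kg + 44 kg + 5,262 kg + 5,521 kg = 16,233 kg (under)
Feb 2027–Jun 2027: 1,717 kg + 44 kg + 5,262 kg + 5,521 kg + 4,606 kg = 17,150 kg (over)
Mar 2027–Jul 2027: 44 kg + 5,262 kg + 5,521 kg + 4,606 kg + 2,122 kg = 17,555 kg (over)
Apr 2027–Aug 2027: 5,262 kg + 5,521 kg + 4,606 kg + 2,122 kg + 993 kg = 18,504 kg (over)
May 2027–Sep 2027: 5,521 kg + 4,606 kg + 2,122 kg + 993 kg + 167 kg = 13,409 kg (under)
Jun 2027–Oct 2027: 4,606 kg + 2,122 kg + 993 kg + 167 kg + 971 kg = 8,859 kg (under)
Jul 2027–Nov 2027: 2,122 kg + 993 kg + 167 kg + 971 kg + 705 kg = 4,958 kg (under)
Aug 2027–Dec 2027: 993 kg + 167 kg + 971 kg + 705 kg + 1,247 kg = 4,083 kg (under)
At least one window exceeds 17,000 kg.

Yes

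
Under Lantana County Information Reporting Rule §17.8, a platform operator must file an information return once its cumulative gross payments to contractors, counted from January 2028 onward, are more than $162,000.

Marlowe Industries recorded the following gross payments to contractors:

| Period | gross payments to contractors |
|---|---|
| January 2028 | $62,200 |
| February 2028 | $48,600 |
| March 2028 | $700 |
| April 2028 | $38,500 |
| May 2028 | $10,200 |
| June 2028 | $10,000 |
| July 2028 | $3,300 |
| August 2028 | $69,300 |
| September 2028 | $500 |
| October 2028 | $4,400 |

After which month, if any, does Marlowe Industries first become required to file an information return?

Through January 2028: $62,200
Through February 2028: $110,800
Through March 2028: $111,500
Through April 2028: $150,000
Through May 2028: $160,200
Through June 2028: $170,200 ← exceeds threshold

June 2028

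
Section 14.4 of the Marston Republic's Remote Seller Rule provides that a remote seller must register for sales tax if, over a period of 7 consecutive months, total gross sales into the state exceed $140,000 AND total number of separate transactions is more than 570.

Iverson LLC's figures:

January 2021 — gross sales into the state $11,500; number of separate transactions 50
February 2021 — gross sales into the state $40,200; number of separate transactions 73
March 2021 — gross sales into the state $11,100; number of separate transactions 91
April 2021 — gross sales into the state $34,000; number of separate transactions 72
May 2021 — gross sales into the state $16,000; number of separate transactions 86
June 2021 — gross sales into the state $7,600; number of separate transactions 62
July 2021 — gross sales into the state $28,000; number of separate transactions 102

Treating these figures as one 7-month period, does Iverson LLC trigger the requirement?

Total gross sales into the state: $11,500 + $40,200 + $11,100 + $34,000 + $16,000 + $7,600 + $28,000 = $148,400 (> $140,000).
Total number of separate transactions: 50 + 73 + 91 + 72 + 86 + 62 + 102 = 536 (≤ 570).
The test is 'and': the rule requires both, and at least one is not exceeded.

No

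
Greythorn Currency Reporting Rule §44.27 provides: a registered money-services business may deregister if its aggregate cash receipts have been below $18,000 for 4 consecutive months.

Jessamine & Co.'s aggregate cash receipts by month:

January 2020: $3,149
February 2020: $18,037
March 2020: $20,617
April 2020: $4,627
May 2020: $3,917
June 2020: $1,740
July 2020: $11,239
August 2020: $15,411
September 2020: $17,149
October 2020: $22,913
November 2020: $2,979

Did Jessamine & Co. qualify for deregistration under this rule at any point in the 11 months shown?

Yes

Months below $18,000: January 2020, April 2020, May 2020, June 2020, July 2020, August 2020, September 2020, November 2020.
Longest run of consecutive months below the threshold: 6.
6 ≥ 4, so Jessamine & Co. became eligible.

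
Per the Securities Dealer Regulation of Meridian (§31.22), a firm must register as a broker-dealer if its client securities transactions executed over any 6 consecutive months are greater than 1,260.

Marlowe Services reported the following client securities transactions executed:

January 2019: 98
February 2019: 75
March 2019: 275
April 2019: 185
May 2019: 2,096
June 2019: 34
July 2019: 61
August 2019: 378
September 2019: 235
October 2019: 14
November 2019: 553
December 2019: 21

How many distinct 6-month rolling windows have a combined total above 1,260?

7

January 2019–June 2019: 98 + 75 + 275 + 185 + 2,096 + 34 = 2,763 (over)
February 2019–July 2019: 75 + 275 + 185 + 2,096 + 34 + 61 = 2,726 (over)
March 2019–August 2019: 275 + 185 + 2,096 + 34 + 61 + 378 = 3,029 (over)
April 2019–September 2019: 185 + 2,096 + 34 + 61 + 378 + 235 = 2,989 (over)
May 2019–October 2019: 2,096 + 34 + 61 + 378 + 235 + 14 = 2,818 (over)
June 2019–November 2019: 34 + 61 + 378 + 235 + 14 + 553 = 1,275 (over)
July 2019–December 2019: 61 + 378 + 235 + 14 + 553 + 21 = 1,262 (over)
7 windows exceed the threshold.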